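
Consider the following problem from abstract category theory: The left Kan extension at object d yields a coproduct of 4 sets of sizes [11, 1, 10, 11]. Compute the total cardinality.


Pointwise, the left Kan extension (Lan_F H)(d) is the colimit, indexed
by the comma category (F downarrow d), of H composed with the
projection (F downarrow d) -> C. Here that colimit is given
as a coproduct (disjoint union) of sets, so its cardinality is the
sum of the sizes of the summands.
Coproduct of sets with sizes: 11 + 1 + 10 + 11
= 33

33


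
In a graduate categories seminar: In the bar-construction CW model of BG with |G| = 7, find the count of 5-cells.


In the bar-construction CW model of BG, the n-cells are indexed by
n-tuples [g_1|...|g_n] of non-identity elements of G (degenerate
simplices with some g_i = e do not contribute cells), so there are
(|G| - 1)^n n-cells.
For dim = 5 with |G| = 7:
cells = (7 - 1)^5 = 6^5 = 7776

7776


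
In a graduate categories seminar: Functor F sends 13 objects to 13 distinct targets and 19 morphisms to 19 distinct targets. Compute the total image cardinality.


The image of F consists of distinct objects and distinct morphisms.
|Im(F)| on objects = 13
|Im(F)| on morphisms = 19
Total image cardinality = 13 + 19 = 32

32


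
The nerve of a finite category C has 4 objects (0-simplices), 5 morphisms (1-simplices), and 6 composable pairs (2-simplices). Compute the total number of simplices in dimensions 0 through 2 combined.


The 2-skeleton of the nerve N(C) consists of simplices in dimensions 0, 1, 2:
  |N(C)_0| = 4 (objects)
  |N(C)_1| = 5 (morphisms)
  |N(C)_2| = 6 (composable pairs)
Total = 4 + 5 + 6 = 15

15


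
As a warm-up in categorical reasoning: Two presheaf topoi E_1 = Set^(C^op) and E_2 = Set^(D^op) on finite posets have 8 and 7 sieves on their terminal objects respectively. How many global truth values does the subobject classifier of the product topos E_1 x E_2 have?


In a product of presheaf topoi E_1 x E_2, the subobject classifier
is Omega = Omega_1 x Omega_2 (componentwise), so
|Omega(top)| = |Omega_1(top_1)| * |Omega_2(top_2)|.
= 8 * 7 = 56.

56


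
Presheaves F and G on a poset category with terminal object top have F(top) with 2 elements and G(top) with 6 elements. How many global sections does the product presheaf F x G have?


Global sections of a presheaf on a poset with terminal top satisfy
Gamma(H) ~ H(top). Presheaves admit pointwise products, so
(F x G)(top) = F(top) x G(top) (Cartesian product).
|Gamma(F x G)| = |F(top)| * |G(top)| = 2 * 6 = 12.

12


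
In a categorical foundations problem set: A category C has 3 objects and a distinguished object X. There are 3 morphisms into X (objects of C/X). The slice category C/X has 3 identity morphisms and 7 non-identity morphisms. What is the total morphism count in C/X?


In the slice category C/X, objects are morphisms to X.
Identity morphisms: 3 (one per object of C/X).
Non-identity morphisms: 7.
Total = 3 + 7 = 10

10


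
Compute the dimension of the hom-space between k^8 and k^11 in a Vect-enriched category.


In Vect-enriched categories, Hom(k^n, k^m) is the space of m x n matrices.
dim(Hom(k^8, k^11)) = 11 * 8 = 88

88


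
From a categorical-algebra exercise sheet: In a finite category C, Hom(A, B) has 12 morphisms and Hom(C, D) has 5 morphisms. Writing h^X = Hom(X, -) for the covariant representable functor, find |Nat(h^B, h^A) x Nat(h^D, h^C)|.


By the Yoneda lemma, Nat(h^B, h^A) is isomorphic to Hom(A, B),
so |Nat(h^B, h^A)| = |Hom(A, B)| and |Nat(h^D, h^C)| = |Hom(C, D)|.
|Hom(A, B)| = 12, |Hom(C, D)| = 5.
|Nat(h^B, h^A) x Nat(h^D, h^C)| = 12 * 5 = 60

60


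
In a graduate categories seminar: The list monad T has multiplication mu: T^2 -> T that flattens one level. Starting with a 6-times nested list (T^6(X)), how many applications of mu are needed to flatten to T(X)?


Each application of mu: T^2 -> T removes one layer of nesting.
Starting at depth 6 (i.e., T^6(X)), we need to reach T(X).
Number of mu applications = 6 - 1 = 5

5


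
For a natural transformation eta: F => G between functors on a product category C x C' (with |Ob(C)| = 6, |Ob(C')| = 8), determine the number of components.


A natural transformation eta: F => G assigns one component morphism per
object of the domain category.
The domain is the product category C x C', so
|Ob(C x C')| = |Ob(C)| * |Ob(C')| = 6 * 8 = 48.
Therefore eta has 48 component morphisms.

48


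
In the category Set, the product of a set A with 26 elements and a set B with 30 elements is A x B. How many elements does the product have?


In Set, the product A x B is the Cartesian product.
By the universal property, |A x B| = |A| * |B|.
|A x B| = 26 * 30 = 780

780


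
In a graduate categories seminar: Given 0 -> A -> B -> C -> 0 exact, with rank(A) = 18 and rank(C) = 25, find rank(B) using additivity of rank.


For a short exact sequence 0 -> A -> B -> C -> 0,
rank is additive: rank(B) = rank(A) + rank(C).
rank(B) = 18 + 25 = 43

43


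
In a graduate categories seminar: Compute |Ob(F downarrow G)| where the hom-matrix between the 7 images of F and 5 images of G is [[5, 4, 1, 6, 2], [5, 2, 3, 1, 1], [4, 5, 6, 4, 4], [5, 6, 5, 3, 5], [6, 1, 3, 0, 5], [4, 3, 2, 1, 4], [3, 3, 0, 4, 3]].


Objects of (F downarrow G) are triples (a, b, h: F(a)->G(b)).
The count equals the sum of all entries in the hom-matrix.
sum(row 0) = 18
sum(row 1) = 12
sum(row 2) = 23
sum(row 3) = 24
sum(row 4) = 15
sum(row 5) = 14
sum(row 6) = 13
Grand total = 119

119


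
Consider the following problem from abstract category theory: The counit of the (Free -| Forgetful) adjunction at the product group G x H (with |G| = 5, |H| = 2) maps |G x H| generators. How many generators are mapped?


The counit epsilon_K: F(U(K)) -> K of the Free-Forgetful adjunction
maps |K| generators of F(U(K)) into K. For K = G x H (the product group),
|G x H| = |G| * |H|.
Total generators mapped = 5 * 2 = 10.

10


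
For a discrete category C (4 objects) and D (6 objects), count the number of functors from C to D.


A functor from a discrete category C to D is determined by
where each object maps. Each of the 4 objects of C can map
to any of the 6 objects of D independently.
Number of functors = 6^4 = 1296

1296


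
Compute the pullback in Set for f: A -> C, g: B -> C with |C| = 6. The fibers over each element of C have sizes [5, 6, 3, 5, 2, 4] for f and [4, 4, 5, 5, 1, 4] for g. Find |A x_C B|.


The pullback A x_C B consists of pairs (a, b) with f(a) = g(b).
For each element c in C, the fiber product has |f^-1(c)| * |g^-1(c)| elements.
Summing over C: 5 * 4 + 6 * 4 + 3 * 5 + 5 * 5 + 2 * 1 + 4 * 4
= 20 + 24 + 15 + 25 + 2 + 16 = 102

102


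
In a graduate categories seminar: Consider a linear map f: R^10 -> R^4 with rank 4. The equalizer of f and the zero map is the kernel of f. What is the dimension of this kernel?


The equalizer of f and the zero map is ker(f).
By the rank-nullity theorem: dim(ker(f)) = dim(domain) - rank(f).
dim(ker(f)) = 10 - 4 = 6

6


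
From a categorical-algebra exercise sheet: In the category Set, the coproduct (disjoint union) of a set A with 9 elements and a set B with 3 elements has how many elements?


In Set, the coproduct A + B is the disjoint union.
|A + B| = |A| + |B| = 9 + 3 = 12

12


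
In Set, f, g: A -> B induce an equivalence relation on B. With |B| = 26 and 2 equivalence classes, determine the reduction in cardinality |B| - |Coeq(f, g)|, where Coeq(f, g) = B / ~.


The coequalizer Coeq(f, g) = B / ~ has one element per equivalence class.
|B| = 26, |Coeq(f, g)| = 2.
|B| - |Coeq(f, g)| = 26 - 2 = 24.

24


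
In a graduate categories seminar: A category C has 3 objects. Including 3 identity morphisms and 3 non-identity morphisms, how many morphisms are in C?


Each object has an identity morphism, giving 3 identities.
Adding the 3 non-identity morphisms:
Total = 3 + 3 = 6

6


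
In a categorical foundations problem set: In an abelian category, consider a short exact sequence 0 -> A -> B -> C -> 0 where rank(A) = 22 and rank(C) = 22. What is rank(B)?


For a short exact sequence 0 -> A -> B -> C -> 0,
rank is additive: rank(B) = rank(A) + rank(C).
rank(B) = 22 + 22 = 44

44


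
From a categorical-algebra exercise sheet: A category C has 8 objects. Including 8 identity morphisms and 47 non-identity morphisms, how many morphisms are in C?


Each object has an identity morphism, giving 8 identities.
Adding the 47 non-identity morphisms:
Total = 8 + 47 = 55

55


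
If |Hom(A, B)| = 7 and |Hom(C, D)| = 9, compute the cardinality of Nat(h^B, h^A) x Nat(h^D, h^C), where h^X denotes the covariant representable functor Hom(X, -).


By the Yoneda lemma, Nat(h^B, h^A) is isomorphic to Hom(A, B),
so |Nat(h^B, h^A)| = |Hom(A, B)| and |Nat(h^D, h^C)| = |Hom(C, D)|.
|Hom(A, B)| = 7, |Hom(C, D)| = 9.
|Nat(h^B, h^A) x Nat(h^D, h^C)| = 7 * 9 = 63

63


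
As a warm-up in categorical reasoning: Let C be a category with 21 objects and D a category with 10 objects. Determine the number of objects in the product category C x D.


The product category C x D has objects that are pairs (c, d).
Number of pairs = |Ob(C)| * |Ob(D)| = 21 * 10 = 210

210


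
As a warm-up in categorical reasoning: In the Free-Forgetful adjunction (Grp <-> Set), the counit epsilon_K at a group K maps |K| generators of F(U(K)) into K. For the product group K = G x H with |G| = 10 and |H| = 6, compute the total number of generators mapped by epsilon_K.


The counit epsilon_K: F(U(K)) -> K of the Free-Forgetful adjunction
maps |K| generators of F(U(K)) into K. For K = G x H (the product group),
|G x H| = |G| * |H|.
Total generators mapped = 10 * 6 = 60.

60


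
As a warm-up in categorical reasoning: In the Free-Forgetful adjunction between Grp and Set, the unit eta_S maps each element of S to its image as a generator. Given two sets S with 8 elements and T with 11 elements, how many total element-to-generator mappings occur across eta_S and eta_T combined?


The unit eta_X: X -> U(F(X)) of the Free-Forgetful adjunction
maps each element of X to a generator of F(X). For X = S + T (disjoint
union in Set), |S + T| = |S| + |T|.
Total mappings = 8 + 11 = 19.

19


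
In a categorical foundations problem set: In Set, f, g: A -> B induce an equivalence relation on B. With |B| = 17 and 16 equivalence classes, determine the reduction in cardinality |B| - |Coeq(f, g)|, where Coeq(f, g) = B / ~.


The coequalizer Coeq(f, g) = B / ~ has one element per equivalence class.
|B| = 17, |Coeq(f, g)| = 16.
|B| - |Coeq(f, g)| = 17 - 16 = 1.

1


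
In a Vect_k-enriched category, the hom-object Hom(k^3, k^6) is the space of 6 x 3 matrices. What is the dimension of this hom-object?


In Vect-enriched categories, Hom(k^n, k^m) is the space of m x n matrices.
dim(Hom(k^3, k^6)) = 6 * 3 = 18

18


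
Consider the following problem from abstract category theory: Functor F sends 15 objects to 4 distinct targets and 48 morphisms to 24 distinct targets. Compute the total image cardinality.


The image of F consists of distinct objects and distinct morphisms.
|Im(F)| on objects = 4
|Im(F)| on morphisms = 24
Total image cardinality = 4 + 24 = 28

28


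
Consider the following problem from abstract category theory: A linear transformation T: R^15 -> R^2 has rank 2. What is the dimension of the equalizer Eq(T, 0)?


The equalizer of f and the zero map is ker(f).
By the rank-nullity theorem: dim(ker(f)) = dim(domain) - rank(f).
dim(ker(f)) = 15 - 2 = 13

13


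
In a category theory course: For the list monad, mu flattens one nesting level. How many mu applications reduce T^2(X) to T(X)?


Each application of mu: T^2 -> T removes one layer of nesting.
Starting at depth 2 (i.e., T^2(X)), we need to reach T(X).
Number of mu applications = 2 - 1 = 1

1


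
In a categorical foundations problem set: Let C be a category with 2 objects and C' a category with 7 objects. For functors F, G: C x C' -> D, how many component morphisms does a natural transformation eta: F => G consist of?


A natural transformation eta: F => G assigns one component morphism per
object of the domain category.
The domain is the product category C x C', so
|Ob(C x C')| = |Ob(C)| * |Ob(C')| = 2 * 7 = 14.
Therefore eta has 14 component morphisms.

14


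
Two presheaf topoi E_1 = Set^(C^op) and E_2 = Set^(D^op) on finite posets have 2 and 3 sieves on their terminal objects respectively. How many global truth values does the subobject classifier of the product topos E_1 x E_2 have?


In a product of presheaf topoi E_1 x E_2, the subobject classifier
is Omega = Omega_1 x Omega_2 (componentwise), so
|Omega(top)| = |Omega_1(top_1)| * |Omega_2(top_2)|.
= 2 * 3 = 6.

6


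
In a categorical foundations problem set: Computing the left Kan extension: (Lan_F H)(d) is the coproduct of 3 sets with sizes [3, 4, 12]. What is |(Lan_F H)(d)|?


Pointwise, the left Kan extension (Lan_F H)(d) is the colimit, indexed
by the comma category (F downarrow d), of H composed with the
projection (F downarrow d) -> C. Here that colimit is given
as a coproduct (disjoint union) of sets, so its cardinality is the
sum of the sizes of the summands.
Coproduct of sets with sizes: 3 + 4 + 12
= 19

19


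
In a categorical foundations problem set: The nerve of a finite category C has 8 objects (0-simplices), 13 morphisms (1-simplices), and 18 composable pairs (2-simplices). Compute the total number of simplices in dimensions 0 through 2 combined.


The 2-skeleton of the nerve N(C) consists of simplices in dimensions 0, 1, 2:
  |N(C)_0| = 8 (objects)
  |N(C)_1| = 13 (morphisms)
  |N(C)_2| = 18 (composable pairs)
Total = 8 + 13 + 18 = 39

39


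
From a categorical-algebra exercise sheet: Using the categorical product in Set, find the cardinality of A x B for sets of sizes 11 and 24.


In Set, the product A x B is the Cartesian product.
By the universal property, |A x B| = |A| * |B|.
|A x B| = 11 * 24 = 264

264


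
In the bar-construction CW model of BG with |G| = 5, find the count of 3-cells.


In the bar-construction CW model of BG, the n-cells are indexed by
n-tuples [g_1|...|g_n] of non-identity elements of G (degenerate
simplices with some g_i = e do not contribute cells), so there are
(|G| - 1)^n n-cells.
For dim = 3 with |G| = 5:
cells = (5 - 1)^3 = 4^3 = 64

64


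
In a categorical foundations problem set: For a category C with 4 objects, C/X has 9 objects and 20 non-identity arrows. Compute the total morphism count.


In the slice category C/X, objects are morphisms to X.
Identity morphisms: 9 (one per object of C/X).
Non-identity morphisms: 20.
Total = 9 + 20 = 29

29


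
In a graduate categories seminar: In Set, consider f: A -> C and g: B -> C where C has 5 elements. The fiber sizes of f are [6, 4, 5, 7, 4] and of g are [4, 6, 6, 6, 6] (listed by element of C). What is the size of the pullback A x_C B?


The pullback A x_C B consists of pairs (a, b) with f(a) = g(b).
For each element c in C, the fiber product has |f^-1(c)| * |g^-1(c)| elements.
Summing over C: 6 * 4 + 4 * 6 + 5 * 6 + 7 * 6 + 4 * 6
= 24 + 24 + 30 + 42 + 24 = 144

144


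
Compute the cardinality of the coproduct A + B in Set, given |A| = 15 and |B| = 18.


In Set, the coproduct A + B is the disjoint union.
|A + B| = |A| + |B| = 15 + 18 = 33

33


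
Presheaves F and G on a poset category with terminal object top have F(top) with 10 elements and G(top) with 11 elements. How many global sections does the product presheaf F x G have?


Global sections of a presheaf on a poset with terminal top satisfy
Gamma(H) ~ H(top). Presheaves admit pointwise products, so
(F x G)(top) = F(top) x G(top) (Cartesian product).
|Gamma(F x G)| = |F(top)| * |G(top)| = 10 * 11 = 110.

110


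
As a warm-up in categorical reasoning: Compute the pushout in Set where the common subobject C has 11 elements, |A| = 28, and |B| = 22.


The pushout A +_C B identifies the images of C in A and B.
|A +_C B| = |A| + |B| - |C| (for injections).
= 28 + 22 - 11 = 39

39


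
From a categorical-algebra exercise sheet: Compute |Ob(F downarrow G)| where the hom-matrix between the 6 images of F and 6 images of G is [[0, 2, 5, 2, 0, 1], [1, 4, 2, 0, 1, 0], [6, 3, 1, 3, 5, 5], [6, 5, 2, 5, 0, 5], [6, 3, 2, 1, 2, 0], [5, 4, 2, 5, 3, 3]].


Objects of (F downarrow G) are triples (a, b, h: F(a)->G(b)).
The count equals the sum of all entries in the hom-matrix.
sum(row 0) = 10
sum(row 1) = 8
sum(row 2) = 23
sum(row 3) = 23
sum(row 4) = 14
sum(row 5) = 22
Grand total = 100

100


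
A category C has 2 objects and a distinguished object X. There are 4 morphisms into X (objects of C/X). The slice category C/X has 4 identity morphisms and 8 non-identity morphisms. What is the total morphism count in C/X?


In the slice category C/X, objects are morphisms to X.
Identity morphisms: 4 (one per object of C/X).
Non-identity morphisms: 8.
Total = 4 + 8 = 12

12


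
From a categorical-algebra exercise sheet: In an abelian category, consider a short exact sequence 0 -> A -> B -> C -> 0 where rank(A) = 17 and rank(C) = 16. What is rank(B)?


For a short exact sequence 0 -> A -> B -> C -> 0,
rank is additive: rank(B) = rank(A) + rank(C).
rank(B) = 17 + 16 = 33

33


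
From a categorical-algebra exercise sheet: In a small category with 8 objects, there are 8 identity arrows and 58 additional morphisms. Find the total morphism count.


Each object has an identity morphism, giving 8 identities.
Adding the 58 non-identity morphisms:
Total = 8 + 58 = 66

66


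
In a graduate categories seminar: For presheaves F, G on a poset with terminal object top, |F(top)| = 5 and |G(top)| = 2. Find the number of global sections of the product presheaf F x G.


Global sections of a presheaf on a poset with terminal top satisfy
Gamma(H) ~ H(top). Presheaves admit pointwise products, so
(F x G)(top) = F(top) x G(top) (Cartesian product).
|Gamma(F x G)| = |F(top)| * |G(top)| = 5 * 2 = 10.

10


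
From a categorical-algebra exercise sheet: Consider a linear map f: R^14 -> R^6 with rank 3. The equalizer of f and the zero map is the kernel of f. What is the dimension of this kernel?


The equalizer of f and the zero map is ker(f).
By the rank-nullity theorem: dim(ker(f)) = dim(domain) - rank(f).
dim(ker(f)) = 14 - 3 = 11

11


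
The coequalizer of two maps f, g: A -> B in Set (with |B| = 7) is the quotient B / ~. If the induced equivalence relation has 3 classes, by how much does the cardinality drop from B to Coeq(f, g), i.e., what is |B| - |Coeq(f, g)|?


The coequalizer Coeq(f, g) = B / ~ has one element per equivalence class.
|B| = 7, |Coeq(f, g)| = 3.
|B| - |Coeq(f, g)| = 7 - 3 = 4.

4


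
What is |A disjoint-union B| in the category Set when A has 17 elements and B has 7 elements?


In Set, the coproduct A + B is the disjoint union.
|A + B| = |A| + |B| = 17 + 7 = 24

24


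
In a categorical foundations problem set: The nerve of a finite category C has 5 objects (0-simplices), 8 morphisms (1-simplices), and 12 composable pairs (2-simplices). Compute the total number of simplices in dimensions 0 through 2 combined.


The 2-skeleton of the nerve N(C) consists of simplices in dimensions 0, 1, 2:
  |N(C)_0| = 5 (objects)
  |N(C)_1| = 8 (morphisms)
  |N(C)_2| = 12 (composable pairs)
Total = 5 + 8 + 12 = 25

25


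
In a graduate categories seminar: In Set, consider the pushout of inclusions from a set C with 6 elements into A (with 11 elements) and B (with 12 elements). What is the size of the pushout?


The pushout A +_C B identifies the images of C in A and B.
|A +_C B| = |A| + |B| - |C| (for injections).
= 11 + 12 - 6 = 17

17


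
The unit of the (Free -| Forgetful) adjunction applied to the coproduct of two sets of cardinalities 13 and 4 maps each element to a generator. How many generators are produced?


The unit eta_X: X -> U(F(X)) of the Free-Forgetful adjunction
maps each element of X to a generator of F(X). For X = S + T (disjoint
union in Set), |S + T| = |S| + |T|.
Total mappings = 13 + 4 = 17.

17


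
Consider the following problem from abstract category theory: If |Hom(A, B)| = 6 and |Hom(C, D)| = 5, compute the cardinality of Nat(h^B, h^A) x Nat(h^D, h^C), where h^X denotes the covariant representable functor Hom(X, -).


By the Yoneda lemma, Nat(h^B, h^A) is isomorphic to Hom(A, B),
so |Nat(h^B, h^A)| = |Hom(A, B)| and |Nat(h^D, h^C)| = |Hom(C, D)|.
|Hom(A, B)| = 6, |Hom(C, D)| = 5.
|Nat(h^B, h^A) x Nat(h^D, h^C)| = 6 * 5 = 30

30


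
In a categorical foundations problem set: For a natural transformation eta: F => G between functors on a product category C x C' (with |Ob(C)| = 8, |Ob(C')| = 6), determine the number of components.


A natural transformation eta: F => G assigns one component morphism per
object of the domain category.
The domain is the product category C x C', so
|Ob(C x C')| = |Ob(C)| * |Ob(C')| = 8 * 6 = 48.
Therefore eta has 48 component morphisms.

48


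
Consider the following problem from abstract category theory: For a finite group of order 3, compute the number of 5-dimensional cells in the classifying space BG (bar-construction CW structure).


In the bar-construction CW model of BG, the n-cells are indexed by
n-tuples [g_1|...|g_n] of non-identity elements of G (degenerate
simplices with some g_i = e do not contribute cells), so there are
(|G| - 1)^n n-cells.
For dim = 5 with |G| = 3:
cells = (3 - 1)^5 = 2^5 = 32

32


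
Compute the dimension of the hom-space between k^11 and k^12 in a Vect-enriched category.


In Vect-enriched categories, Hom(k^n, k^m) is the space of m x n matrices.
dim(Hom(k^11, k^12)) = 12 * 11 = 132

132


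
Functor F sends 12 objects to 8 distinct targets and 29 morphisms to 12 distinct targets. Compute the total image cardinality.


The image of F consists of distinct objects and distinct morphisms.
|Im(F)| on objects = 8
|Im(F)| on morphisms = 12
Total image cardinality = 8 + 12 = 20

20


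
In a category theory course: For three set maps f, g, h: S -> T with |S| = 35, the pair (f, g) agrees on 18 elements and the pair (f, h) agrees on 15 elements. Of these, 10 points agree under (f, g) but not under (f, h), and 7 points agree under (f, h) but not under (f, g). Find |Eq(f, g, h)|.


Eq(f, g, h) is the triple-agreement set: points in S where all three
maps take the same value. Using inclusion-exclusion on the pairwise data:
Pair (f, g) agrees on 18 points; pair (f, h) on 15 points.
Points agreeing under (f, g) but not (f, h) = 10; under (f, h) but not (f, g) = 7.
Triple-agreement = agreement-in-(f, g) minus points that agree under (f, g) but not (f, h):
|Eq(f, g, h)| = 18 - 10 = 8
(cross-check via (f, h): 15 - 7 = 8.)

8


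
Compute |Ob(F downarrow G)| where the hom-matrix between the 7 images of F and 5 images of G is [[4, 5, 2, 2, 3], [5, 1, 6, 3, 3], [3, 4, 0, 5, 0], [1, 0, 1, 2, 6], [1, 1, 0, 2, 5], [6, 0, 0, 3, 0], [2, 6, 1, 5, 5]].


Objects of (F downarrow G) are triples (a, b, h: F(a)->G(b)).
The count equals the sum of all entries in the hom-matrix.
sum(row 0) = 16
sum(row 1) = 18
sum(row 2) = 12
sum(row 3) = 10
sum(row 4) = 9
sum(row 5) = 9
sum(row 6) = 19
Grand total = 93

93


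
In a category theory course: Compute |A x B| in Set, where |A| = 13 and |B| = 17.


In Set, the product A x B is the Cartesian product.
By the universal property, |A x B| = |A| * |B|.
|A x B| = 13 * 17 = 221

221


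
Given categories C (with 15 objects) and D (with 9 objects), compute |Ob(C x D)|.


The product category C x D has objects that are pairs (c, d).
Number of pairs = |Ob(C)| * |Ob(D)| = 15 * 9 = 135

135


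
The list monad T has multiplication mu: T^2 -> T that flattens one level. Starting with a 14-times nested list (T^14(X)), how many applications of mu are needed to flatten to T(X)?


Each application of mu: T^2 -> T removes one layer of nesting.
Starting at depth 14 (i.e., T^14(X)), we need to reach T(X).
Number of mu applications = 14 - 1 = 13

13


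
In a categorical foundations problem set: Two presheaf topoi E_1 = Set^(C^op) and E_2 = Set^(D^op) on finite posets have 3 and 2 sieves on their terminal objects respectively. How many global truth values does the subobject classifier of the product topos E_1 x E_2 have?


In a product of presheaf topoi E_1 x E_2, the subobject classifier
is Omega = Omega_1 x Omega_2 (componentwise), so
|Omega(top)| = |Omega_1(top_1)| * |Omega_2(top_2)|.
= 3 * 2 = 6.

6


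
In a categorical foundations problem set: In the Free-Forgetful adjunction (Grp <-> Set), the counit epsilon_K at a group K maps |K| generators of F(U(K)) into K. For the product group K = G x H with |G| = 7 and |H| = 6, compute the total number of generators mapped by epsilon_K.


The counit epsilon_K: F(U(K)) -> K of the Free-Forgetful adjunction
maps |K| generators of F(U(K)) into K. For K = G x H (the product group),
|G x H| = |G| * |H|.
Total generators mapped = 7 * 6 = 42.

42


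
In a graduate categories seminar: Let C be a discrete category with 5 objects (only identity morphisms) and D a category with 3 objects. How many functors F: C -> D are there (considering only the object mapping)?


A functor from a discrete category C to D is determined by
where each object maps. Each of the 5 objects of C can map
to any of the 3 objects of D independently.
Number of functors = 3^5 = 243

243


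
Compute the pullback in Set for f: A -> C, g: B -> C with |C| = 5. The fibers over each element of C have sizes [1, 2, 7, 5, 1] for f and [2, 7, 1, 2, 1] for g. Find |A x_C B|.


The pullback A x_C B consists of pairs (a, b) with f(a) = g(b).
For each element c in C, the fiber product has |f^-1(c)| * |g^-1(c)| elements.
Summing over C: 1 * 2 + 2 * 7 + 7 * 1 + 5 * 2 + 1 * 1
= 2 + 14 + 7 + 10 + 1 = 34

34


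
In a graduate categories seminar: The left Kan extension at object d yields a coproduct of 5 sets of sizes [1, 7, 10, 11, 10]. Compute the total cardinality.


Pointwise, the left Kan extension (Lan_F H)(d) is the colimit, indexed
by the comma category (F downarrow d), of H composed with the
projection (F downarrow d) -> C. Here that colimit is given
as a coproduct (disjoint union) of sets, so its cardinality is the
sum of the sizes of the summands.
Coproduct of sets with sizes: 1 + 7 + 10 + 11 + 10
= 39

39


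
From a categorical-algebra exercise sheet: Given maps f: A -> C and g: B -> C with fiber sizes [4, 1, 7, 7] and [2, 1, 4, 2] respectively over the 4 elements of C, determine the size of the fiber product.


The pullback A x_C B consists of pairs (a, b) with f(a) = g(b).
For each element c in C, the fiber product has |f^-1(c)| * |g^-1(c)| elements.
Summing over C: 4 * 2 + 1 * 1 + 7 * 4 + 7 * 2
= 8 + 1 + 28 + 14 = 51

51


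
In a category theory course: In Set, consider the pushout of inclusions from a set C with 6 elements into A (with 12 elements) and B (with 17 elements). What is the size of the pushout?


The pushout A +_C B identifies the images of C in A and B.
|A +_C B| = |A| + |B| - |C| (for injections).
= 12 + 17 - 6 = 23

23


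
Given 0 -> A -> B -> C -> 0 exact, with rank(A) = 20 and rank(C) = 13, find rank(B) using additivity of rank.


For a short exact sequence 0 -> A -> B -> C -> 0,
rank is additive: rank(B) = rank(A) + rank(C).
rank(B) = 20 + 13 = 33

33


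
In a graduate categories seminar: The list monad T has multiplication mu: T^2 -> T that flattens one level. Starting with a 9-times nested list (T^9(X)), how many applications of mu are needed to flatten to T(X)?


Each application of mu: T^2 -> T removes one layer of nesting.
Starting at depth 9 (i.e., T^9(X)), we need to reach T(X).
Number of mu applications = 9 - 1 = 8

8


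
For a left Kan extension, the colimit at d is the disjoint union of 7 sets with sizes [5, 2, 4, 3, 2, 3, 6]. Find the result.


Pointwise, the left Kan extension (Lan_F H)(d) is the colimit, indexed
by the comma category (F downarrow d), of H composed with the
projection (F downarrow d) -> C. Here that colimit is given
as a coproduct (disjoint union) of sets, so its cardinality is the
sum of the sizes of the summands.
Coproduct of sets with sizes: 5 + 2 + 4 + 3 + 2 + 3 + 6
= 25

25


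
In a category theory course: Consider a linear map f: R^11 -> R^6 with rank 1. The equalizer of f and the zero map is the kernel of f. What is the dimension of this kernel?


The equalizer of f and the zero map is ker(f).
By the rank-nullity theorem: dim(ker(f)) = dim(domain) - rank(f).
dim(ker(f)) = 11 - 1 = 10

10


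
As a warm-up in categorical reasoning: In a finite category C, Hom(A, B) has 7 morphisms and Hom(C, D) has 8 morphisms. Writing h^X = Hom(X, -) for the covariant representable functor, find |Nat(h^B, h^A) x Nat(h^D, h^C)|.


By the Yoneda lemma, Nat(h^B, h^A) is isomorphic to Hom(A, B),
so |Nat(h^B, h^A)| = |Hom(A, B)| and |Nat(h^D, h^C)| = |Hom(C, D)|.
|Hom(A, B)| = 7, |Hom(C, D)| = 8.
|Nat(h^B, h^A) x Nat(h^D, h^C)| = 7 * 8 = 56

56


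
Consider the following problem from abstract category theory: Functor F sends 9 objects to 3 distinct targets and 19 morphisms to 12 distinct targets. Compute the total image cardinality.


The image of F consists of distinct objects and distinct morphisms.
|Im(F)| on objects = 3
|Im(F)| on morphisms = 12
Total image cardinality = 3 + 12 = 15

15


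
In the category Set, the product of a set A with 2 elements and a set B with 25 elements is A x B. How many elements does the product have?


In Set, the product A x B is the Cartesian product.
By the universal property, |A x B| = |A| * |B|.
|A x B| = 2 * 25 = 50

50


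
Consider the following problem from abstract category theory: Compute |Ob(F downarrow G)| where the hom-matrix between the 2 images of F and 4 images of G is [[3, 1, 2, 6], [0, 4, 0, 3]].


Objects of (F downarrow G) are triples (a, b, h: F(a)->G(b)).
The count equals the sum of all entries in the hom-matrix.
sum(row 0) = 12
sum(row 1) = 7
Grand total = 19

19


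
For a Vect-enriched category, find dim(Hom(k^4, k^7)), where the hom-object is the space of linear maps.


In Vect-enriched categories, Hom(k^n, k^m) is the space of m x n matrices.
dim(Hom(k^4, k^7)) = 7 * 4 = 28

28


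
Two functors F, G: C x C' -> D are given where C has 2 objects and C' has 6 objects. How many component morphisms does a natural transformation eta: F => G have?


A natural transformation eta: F => G assigns one component morphism per
object of the domain category.
The domain is the product category C x C', so
|Ob(C x C')| = |Ob(C)| * |Ob(C')| = 2 * 6 = 12.
Therefore eta has 12 component morphisms.

12


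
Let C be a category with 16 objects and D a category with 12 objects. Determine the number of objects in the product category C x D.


The product category C x D has objects that are pairs (c, d).
Number of pairs = |Ob(C)| * |Ob(D)| = 16 * 12 = 192

192


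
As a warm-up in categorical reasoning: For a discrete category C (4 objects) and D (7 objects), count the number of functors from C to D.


A functor from a discrete category C to D is determined by
where each object maps. Each of the 4 objects of C can map
to any of the 7 objects of D independently.
Number of functors = 7^4 = 2401

2401


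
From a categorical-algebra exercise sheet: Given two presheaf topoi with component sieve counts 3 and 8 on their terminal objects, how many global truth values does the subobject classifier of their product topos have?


In a product of presheaf topoi E_1 x E_2, the subobject classifier
is Omega = Omega_1 x Omega_2 (componentwise), so
|Omega(top)| = |Omega_1(top_1)| * |Omega_2(top_2)|.
= 3 * 8 = 24.

24


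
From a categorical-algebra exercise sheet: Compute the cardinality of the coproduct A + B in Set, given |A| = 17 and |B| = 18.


In Set, the coproduct A + B is the disjoint union.
|A + B| = |A| + |B| = 17 + 18 = 35

35


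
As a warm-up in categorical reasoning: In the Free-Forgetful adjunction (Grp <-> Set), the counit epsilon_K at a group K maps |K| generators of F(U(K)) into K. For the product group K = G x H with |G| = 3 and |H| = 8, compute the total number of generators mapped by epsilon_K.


The counit epsilon_K: F(U(K)) -> K of the Free-Forgetful adjunction
maps |K| generators of F(U(K)) into K. For K = G x H (the product group),
|G x H| = |G| * |H|.
Total generators mapped = 3 * 8 = 24.

24


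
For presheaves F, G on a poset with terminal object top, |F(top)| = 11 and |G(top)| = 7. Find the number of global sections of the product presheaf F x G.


Global sections of a presheaf on a poset with terminal top satisfy
Gamma(H) ~ H(top). Presheaves admit pointwise products, so
(F x G)(top) = F(top) x G(top) (Cartesian product).
|Gamma(F x G)| = |F(top)| * |G(top)| = 11 * 7 = 77.

77


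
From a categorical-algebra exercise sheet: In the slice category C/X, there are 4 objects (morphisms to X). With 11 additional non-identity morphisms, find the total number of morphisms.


In the slice category C/X, objects are morphisms to X.
Identity morphisms: 4 (one per object of C/X).
Non-identity morphisms: 11.
Total = 4 + 11 = 15

15


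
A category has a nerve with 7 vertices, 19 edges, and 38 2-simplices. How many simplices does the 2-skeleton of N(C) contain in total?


The 2-skeleton of the nerve N(C) consists of simplices in dimensions 0, 1, 2:
  |N(C)_0| = 7 (objects)
  |N(C)_1| = 19 (morphisms)
  |N(C)_2| = 38 (composable pairs)
Total = 7 + 19 + 38 = 64

64


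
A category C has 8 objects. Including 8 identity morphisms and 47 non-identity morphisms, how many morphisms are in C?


Each object has an identity morphism, giving 8 identities.
Adding the 47 non-identity morphisms:
Total = 8 + 47 = 55

55


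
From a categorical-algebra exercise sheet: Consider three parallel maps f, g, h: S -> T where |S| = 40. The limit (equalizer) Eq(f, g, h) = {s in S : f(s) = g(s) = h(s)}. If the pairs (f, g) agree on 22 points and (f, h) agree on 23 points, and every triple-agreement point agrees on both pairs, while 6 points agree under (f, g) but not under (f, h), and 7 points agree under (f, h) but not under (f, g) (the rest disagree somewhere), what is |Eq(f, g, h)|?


Eq(f, g, h) is the triple-agreement set: points in S where all three
maps take the same value. Using inclusion-exclusion on the pairwise data:
Pair (f, g) agrees on 22 points; pair (f, h) on 23 points.
Points agreeing under (f, g) but not (f, h) = 6; under (f, h) but not (f, g) = 7.
Triple-agreement = agreement-in-(f, g) minus points that agree under (f, g) but not (f, h):
|Eq(f, g, h)| = 22 - 6 = 16
(cross-check via (f, h): 23 - 7 = 16.)

16


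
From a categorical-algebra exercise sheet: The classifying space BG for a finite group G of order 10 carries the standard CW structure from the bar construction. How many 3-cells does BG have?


In the bar-construction CW model of BG, the n-cells are indexed by
n-tuples [g_1|...|g_n] of non-identity elements of G (degenerate
simplices with some g_i = e do not contribute cells), so there are
(|G| - 1)^n n-cells.
For dim = 3 with |G| = 10:
cells = (10 - 1)^3 = 9^3 = 729

729


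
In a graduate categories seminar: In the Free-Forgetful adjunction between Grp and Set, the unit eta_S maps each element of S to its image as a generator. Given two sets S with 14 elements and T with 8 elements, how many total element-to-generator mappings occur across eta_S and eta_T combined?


The unit eta_X: X -> U(F(X)) of the Free-Forgetful adjunction
maps each element of X to a generator of F(X). For X = S + T (disjoint
union in Set), |S + T| = |S| + |T|.
Total mappings = 14 + 8 = 22.

22


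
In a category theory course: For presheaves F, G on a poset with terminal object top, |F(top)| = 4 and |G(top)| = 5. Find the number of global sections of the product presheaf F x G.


Global sections of a presheaf on a poset with terminal top satisfy
Gamma(H) ~ H(top). Presheaves admit pointwise products, so
(F x G)(top) = F(top) x G(top) (Cartesian product).
|Gamma(F x G)| = |F(top)| * |G(top)| = 4 * 5 = 20.

20


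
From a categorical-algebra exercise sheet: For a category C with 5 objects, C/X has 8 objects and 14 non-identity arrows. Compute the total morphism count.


In the slice category C/X, objects are morphisms to X.
Identity morphisms: 8 (one per object of C/X).
Non-identity morphisms: 14.
Total = 8 + 14 = 22

22


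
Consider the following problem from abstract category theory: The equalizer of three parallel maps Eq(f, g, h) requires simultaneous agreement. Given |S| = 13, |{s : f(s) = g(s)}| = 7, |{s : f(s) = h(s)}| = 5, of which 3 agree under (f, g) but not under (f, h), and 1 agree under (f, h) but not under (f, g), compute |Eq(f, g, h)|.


Eq(f, g, h) is the triple-agreement set: points in S where all three
maps take the same value. Using inclusion-exclusion on the pairwise data:
Pair (f, g) agrees on 7 points; pair (f, h) on 5 points.
Points agreeing under (f, g) but not (f, h) = 3; under (f, h) but not (f, g) = 1.
Triple-agreement = agreement-in-(f, g) minus points that agree under (f, g) but not (f, h):
|Eq(f, g, h)| = 7 - 3 = 4
(cross-check via (f, h): 5 - 1 = 4.)

4


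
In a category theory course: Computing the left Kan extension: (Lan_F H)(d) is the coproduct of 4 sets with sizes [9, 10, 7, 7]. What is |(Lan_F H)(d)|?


Pointwise, the left Kan extension (Lan_F H)(d) is the colimit, indexed
by the comma category (F downarrow d), of H composed with the
projection (F downarrow d) -> C. Here that colimit is given
as a coproduct (disjoint union) of sets, so its cardinality is the
sum of the sizes of the summands.
Coproduct of sets with sizes: 9 + 10 + 7 + 7
= 33

33


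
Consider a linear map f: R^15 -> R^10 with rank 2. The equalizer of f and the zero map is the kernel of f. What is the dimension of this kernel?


The equalizer of f and the zero map is ker(f).
By the rank-nullity theorem: dim(ker(f)) = dim(domain) - rank(f).
dim(ker(f)) = 15 - 2 = 13

13


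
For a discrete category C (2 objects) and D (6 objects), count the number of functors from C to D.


A functor from a discrete category C to D is determined by
where each object maps. Each of the 2 objects of C can map
to any of the 6 objects of D independently.
Number of functors = 6^2 = 36

36


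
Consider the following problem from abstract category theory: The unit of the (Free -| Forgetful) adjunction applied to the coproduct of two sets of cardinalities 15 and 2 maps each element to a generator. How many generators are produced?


The unit eta_X: X -> U(F(X)) of the Free-Forgetful adjunction
maps each element of X to a generator of F(X). For X = S + T (disjoint
union in Set), |S + T| = |S| + |T|.
Total mappings = 15 + 2 = 17.

17


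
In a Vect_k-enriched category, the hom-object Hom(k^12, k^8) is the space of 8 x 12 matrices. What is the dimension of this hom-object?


In Vect-enriched categories, Hom(k^n, k^m) is the space of m x n matrices.
dim(Hom(k^12, k^8)) = 8 * 12 = 96

96


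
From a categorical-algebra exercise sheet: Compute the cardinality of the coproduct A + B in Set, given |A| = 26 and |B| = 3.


In Set, the coproduct A + B is the disjoint union.
|A + B| = |A| + |B| = 26 + 3 = 29

29


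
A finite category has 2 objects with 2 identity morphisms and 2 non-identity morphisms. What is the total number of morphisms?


Each object has an identity morphism, giving 2 identities.
Adding the 2 non-identity morphisms:
Total = 2 + 2 = 4

4


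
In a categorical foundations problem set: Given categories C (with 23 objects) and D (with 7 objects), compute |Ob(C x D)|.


The product category C x D has objects that are pairs (c, d).
Number of pairs = |Ob(C)| * |Ob(D)| = 23 * 7 = 161

161


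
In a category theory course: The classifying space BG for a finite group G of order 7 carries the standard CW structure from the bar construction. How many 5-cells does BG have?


In the bar-construction CW model of BG, the n-cells are indexed by
n-tuples [g_1|...|g_n] of non-identity elements of G (degenerate
simplices with some g_i = e do not contribute cells), so there are
(|G| - 1)^n n-cells.
For dim = 5 with |G| = 7:
cells = (7 - 1)^5 = 6^5 = 7776

7776
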